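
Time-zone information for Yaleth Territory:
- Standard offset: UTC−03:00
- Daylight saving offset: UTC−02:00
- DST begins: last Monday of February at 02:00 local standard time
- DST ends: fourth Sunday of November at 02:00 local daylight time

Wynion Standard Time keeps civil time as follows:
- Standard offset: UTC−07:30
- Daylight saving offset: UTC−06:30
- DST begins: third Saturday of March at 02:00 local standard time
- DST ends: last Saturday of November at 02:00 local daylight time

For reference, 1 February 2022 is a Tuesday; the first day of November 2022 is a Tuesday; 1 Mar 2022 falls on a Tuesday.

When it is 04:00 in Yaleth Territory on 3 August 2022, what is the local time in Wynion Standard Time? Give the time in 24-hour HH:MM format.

23:30

1 February 2022 is a Tuesday, so Mondays fall on 7, 14, 21, 28; the last is February 28.
1 November 2022 is a Tuesday, so the first Sunday is November 6 and the fourth is November 27.
3 August 2022 lies within the daylight-saving period (28 February – 27 November), so Yaleth Territory is on daylight time, UTC−02:00.
04:00 Yaleth Territory + 2h = 06:00 UTC.
1 March 2022 is a Tuesday, so the first Saturday is March 5 and the third is March 19.
1 November 2022 is a Tuesday, so Saturdays fall on 5, 12, 19, 26; the last is November 26.
At the standard offset (UTC−07:30), 06:00 UTC − 7h30m = 22:30 Wynion Standard Time standard time (rolling into the previous day, 2 August 2022).
The standard-time date in Wynion Standard Time, 2 August 2022, falls between 19 March and 26 November, so daylight saving is in effect and Wynion Standard Time is at UTC−06:30.
06:00 UTC − 6h30m = 23:30 Wynion Standard Time (rolling into the previous day, 2 August 2022).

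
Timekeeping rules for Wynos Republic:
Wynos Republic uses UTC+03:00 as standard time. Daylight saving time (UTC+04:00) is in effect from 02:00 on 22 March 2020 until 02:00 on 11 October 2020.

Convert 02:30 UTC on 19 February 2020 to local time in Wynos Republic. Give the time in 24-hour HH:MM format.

05:30

At the standard offset (UTC+03:00), 02:30 UTC + 3h = 05:30 Wynos Republic standard time.
The standard-time date in Wynos Republic, 19 February 2020, is outside the daylight-saving period (22 March – 11 October), so Wynos Republic is on standard time, UTC+03:00.
02:30 UTC + 3h = 05:30 local.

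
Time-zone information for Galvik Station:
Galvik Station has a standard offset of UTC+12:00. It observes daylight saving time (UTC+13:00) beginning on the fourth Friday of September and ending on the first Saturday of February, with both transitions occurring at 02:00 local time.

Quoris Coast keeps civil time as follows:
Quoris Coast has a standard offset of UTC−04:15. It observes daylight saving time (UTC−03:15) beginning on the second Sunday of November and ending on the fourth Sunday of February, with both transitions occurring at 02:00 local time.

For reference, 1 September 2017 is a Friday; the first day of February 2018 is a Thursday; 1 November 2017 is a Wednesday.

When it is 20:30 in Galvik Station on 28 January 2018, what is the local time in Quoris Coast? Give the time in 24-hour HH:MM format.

1 September 2017 is a Friday, so the first Friday is September 1 and the fourth is September 22.
1 February 2018 is a Thursday, so the first Saturday is February 3.
Daylight saving runs 22 September 2017 – 3 February 2018; 28 January 2018 is inside that window, so Galvik Station is at UTC+13:00.
20:30 Galvik Station − 13h = 07:30 UTC.
1 November 2017 is a Wednesday, so the first Sunday is November 5 and the second is November 12.
1 February 2018 is a Thursday, so the first Sunday is February 4 and the fourth is February 25.
At the standard offset (UTC−04:15), 07:30 UTC − 4h15m = 03:15 Quoris Coast standard time.
Daylight saving runs 12 November 2017 – 25 February 2018; the standard-time date in Quoris Coast, 28 January 2018, is inside that window, so Quoris Coast is at UTC−03:15.
07:30 UTC − 3h15m = 04:15 Quoris Coast.

04:15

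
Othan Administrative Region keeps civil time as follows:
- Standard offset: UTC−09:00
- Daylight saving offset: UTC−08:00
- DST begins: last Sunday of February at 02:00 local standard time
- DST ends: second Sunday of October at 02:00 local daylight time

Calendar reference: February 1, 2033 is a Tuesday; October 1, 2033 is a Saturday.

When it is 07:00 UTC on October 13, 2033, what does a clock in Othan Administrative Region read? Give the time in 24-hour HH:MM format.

1 February 2033 is a Tuesday, so Sundays fall on 6, 13, 20, 27; the last is February 27.
1 October 2033 is a Saturday, so the first Sunday is October 2 and the second is October 9.
At the standard offset (UTC−09:00), 07:00 UTC − 9h = 22:00 Othan Administrative Region standard time (rolling into the previous day, 12 October 2033).
Daylight saving runs 27 February – 9 October; the standard-time date in Othan Administrative Region, October 12, 2033, is outside that window, so Othan Administrative Region is on standard time at UTC−09:00.
07:00 UTC − 9h = 22:00 local (rolling into the previous day, 12 October 2033).

22:00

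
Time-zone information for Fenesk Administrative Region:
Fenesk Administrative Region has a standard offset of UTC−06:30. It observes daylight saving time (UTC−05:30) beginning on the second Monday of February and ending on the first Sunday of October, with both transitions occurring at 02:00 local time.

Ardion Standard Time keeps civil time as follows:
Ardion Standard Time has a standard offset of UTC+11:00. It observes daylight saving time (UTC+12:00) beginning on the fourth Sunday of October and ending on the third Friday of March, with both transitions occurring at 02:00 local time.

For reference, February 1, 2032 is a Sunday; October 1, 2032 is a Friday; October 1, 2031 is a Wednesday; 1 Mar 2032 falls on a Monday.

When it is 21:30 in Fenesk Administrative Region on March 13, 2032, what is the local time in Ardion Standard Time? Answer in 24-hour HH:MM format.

1 February 2032 is a Sunday, so the first Monday is February 2 and the second is February 9.
1 October 2032 is a Friday, so the first Sunday is October 3.
March 13, 2032 falls between 9 February and 3 October, so daylight saving is in effect and Fenesk Administrative Region is at UTC−05:30.
21:30 Fenesk Administrative Region + 5h30m = 03:00 UTC (rolling into the next day, 14 March 2032).
1 October 2031 is a Wednesday, so the first Sunday is October 5 and the fourth is October 26.
1 March 2032 is a Monday, so the first Friday is March 5 and the third is March 19.
At the standard offset (UTC+11:00), 03:00 UTC + 11h = 14:00 Ardion Standard Time standard time.
The standard-time date in Ardion Standard Time, March 14, 2032, lies within the daylight-saving period (26 October 2031 – 19 March 2032), so Ardion Standard Time is on daylight time, UTC+12:00.
03:00 UTC + 12h = 15:00 Ardion Standard Time.

15:00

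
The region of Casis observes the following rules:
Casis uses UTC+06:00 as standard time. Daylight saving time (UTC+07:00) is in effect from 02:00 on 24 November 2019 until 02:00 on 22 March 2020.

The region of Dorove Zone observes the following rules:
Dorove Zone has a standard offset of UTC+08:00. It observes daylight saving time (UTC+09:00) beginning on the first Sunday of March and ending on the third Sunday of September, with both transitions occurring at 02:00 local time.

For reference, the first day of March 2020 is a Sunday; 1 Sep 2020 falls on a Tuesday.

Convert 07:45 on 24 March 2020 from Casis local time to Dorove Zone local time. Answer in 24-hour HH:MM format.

10:45

24 March 2020 does not fall between 24 November 2019 and 22 March 2020, so daylight saving is not in effect and Casis is at UTC+06:00.
07:45 Casis − 6h = 01:45 UTC.
1 March 2020 is a Sunday, so the first Sunday is March 1.
1 September 2020 is a Tuesday, so the first Sunday is September 6 and the third is September 20.
At the standard offset (UTC+08:00), 01:45 UTC + 8h = 09:45 Dorove Zone standard time.
Daylight saving runs 1 March – 20 September; the standard-time date in Dorove Zone, 24 March 2020, is inside that window, so Dorove Zone is at UTC+09:00.
01:45 UTC + 9h = 10:45 Dorove Zone.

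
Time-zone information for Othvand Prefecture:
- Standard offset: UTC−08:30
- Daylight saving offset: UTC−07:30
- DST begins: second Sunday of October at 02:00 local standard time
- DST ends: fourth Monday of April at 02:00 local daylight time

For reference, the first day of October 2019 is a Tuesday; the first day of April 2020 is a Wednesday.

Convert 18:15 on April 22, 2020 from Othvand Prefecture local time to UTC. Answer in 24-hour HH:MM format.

1 October 2019 is a Tuesday, so the first Sunday is October 6 and the second is October 13.
1 April 2020 is a Wednesday, so the first Monday is April 6 and the fourth is April 27.
April 22, 2020 lies within the daylight-saving period (13 October 2019 – 27 April 2020), so Othvand Prefecture is on daylight time, UTC−07:30.
18:15 local + 7h30m = 01:45 UTC (rolling into the next day, 23 April 2020).

01:45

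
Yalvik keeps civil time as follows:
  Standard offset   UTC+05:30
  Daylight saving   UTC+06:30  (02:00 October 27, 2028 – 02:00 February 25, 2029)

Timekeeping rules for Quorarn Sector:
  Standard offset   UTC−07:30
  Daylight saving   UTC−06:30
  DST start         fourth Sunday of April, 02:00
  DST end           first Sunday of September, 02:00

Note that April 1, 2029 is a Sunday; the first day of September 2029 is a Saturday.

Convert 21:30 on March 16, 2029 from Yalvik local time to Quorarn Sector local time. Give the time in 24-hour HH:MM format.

08:30

Daylight saving runs 27 October 2028 – 25 February 2029; March 16, 2029 is outside that window, so Yalvik is on standard time at UTC+05:30.
21:30 Yalvik − 5h30m = 16:00 UTC.
1 April 2029 is a Sunday, so the first Sunday is April 1 and the fourth is April 22.
1 September 2029 is a Saturday, so the first Sunday is September 2.
At the standard offset (UTC−07:30), 16:00 UTC − 7h30m = 08:30 Quorarn Sector standard time.
The standard-time date in Quorarn Sector, March 16, 2029, does not fall between 22 April and 2 September, so daylight saving is not in effect and Quorarn Sector is at UTC−07:30.
16:00 UTC − 7h30m = 08:30 Quorarn Sector.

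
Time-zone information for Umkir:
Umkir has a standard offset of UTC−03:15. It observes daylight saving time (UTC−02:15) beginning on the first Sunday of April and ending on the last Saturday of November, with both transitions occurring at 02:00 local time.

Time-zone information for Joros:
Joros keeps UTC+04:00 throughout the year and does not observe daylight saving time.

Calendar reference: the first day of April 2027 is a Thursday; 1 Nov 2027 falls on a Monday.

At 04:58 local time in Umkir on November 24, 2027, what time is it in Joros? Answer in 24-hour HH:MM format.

11:13

1 April 2027 is a Thursday, so the first Sunday is April 4.
1 November 2027 is a Monday, so Saturdays fall on 6, 13, 20, 27; the last is November 27.
November 24, 2027 falls between 4 April and 27 November, so daylight saving is in effect and Umkir is at UTC−02:15.
04:58 Umkir + 2h15m = 07:13 UTC.
Joros has no daylight saving, so its offset is UTC+04:00 year-round.
07:13 UTC + 4h = 11:13 Joros.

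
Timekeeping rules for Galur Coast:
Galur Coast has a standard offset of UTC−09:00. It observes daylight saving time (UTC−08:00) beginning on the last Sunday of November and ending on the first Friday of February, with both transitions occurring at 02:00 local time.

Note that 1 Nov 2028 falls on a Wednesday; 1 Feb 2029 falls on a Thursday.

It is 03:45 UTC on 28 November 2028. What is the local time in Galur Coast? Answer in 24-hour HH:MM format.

19:45

1 November 2028 is a Wednesday, so Sundays fall on 5, 12, 19, 26; the last is November 26.
1 February 2029 is a Thursday, so the first Friday is February 2.
At the standard offset (UTC−09:00), 03:45 UTC − 9h = 18:45 Galur Coast standard time (rolling into the previous day, 27 November 2028).
Daylight saving runs 26 November 2028 – 2 February 2029; the standard-time date in Galur Coast, 27 November 2028, is inside that window, so Galur Coast is at UTC−08:00.
03:45 UTC − 8h = 19:45 local (rolling into the previous day, 27 November 2028).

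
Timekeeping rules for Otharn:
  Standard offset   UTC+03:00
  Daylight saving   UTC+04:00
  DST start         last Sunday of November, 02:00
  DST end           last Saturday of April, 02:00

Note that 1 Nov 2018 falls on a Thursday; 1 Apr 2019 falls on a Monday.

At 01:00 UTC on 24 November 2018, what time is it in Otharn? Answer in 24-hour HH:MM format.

04:00

1 November 2018 is a Thursday, so Sundays fall on 4, 11, 18, 25; the last is November 25.
1 April 2019 is a Monday, so Saturdays fall on 6, 13, 20, 27; the last is April 27.
At the standard offset (UTC+03:00), 01:00 UTC + 3h = 04:00 Otharn standard time.
Daylight saving runs 25 November 2018 – 27 April 2019; the standard-time date in Otharn, 24 November 2018, is outside that window, so Otharn is on standard time at UTC+03:00.
01:00 UTC + 3h = 04:00 local.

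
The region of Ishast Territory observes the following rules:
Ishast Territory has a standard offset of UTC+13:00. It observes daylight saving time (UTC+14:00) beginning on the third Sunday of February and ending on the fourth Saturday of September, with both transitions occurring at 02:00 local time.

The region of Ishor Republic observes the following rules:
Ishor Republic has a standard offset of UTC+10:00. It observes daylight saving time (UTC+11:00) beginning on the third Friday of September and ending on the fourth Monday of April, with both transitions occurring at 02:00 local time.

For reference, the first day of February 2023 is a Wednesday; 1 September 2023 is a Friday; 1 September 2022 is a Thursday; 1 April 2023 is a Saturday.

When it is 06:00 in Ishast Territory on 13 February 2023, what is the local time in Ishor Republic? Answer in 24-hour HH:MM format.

1 February 2023 is a Wednesday, so the first Sunday is February 5 and the third is February 19.
1 September 2023 is a Friday, so the first Saturday is September 2 and the fourth is September 23.
Daylight saving runs 19 February – 23 September; 13 February 2023 is outside that window, so Ishast Territory is on standard time at UTC+13:00.
06:00 Ishast Territory − 13h = 17:00 UTC (rolling into the previous day, 12 February 2023).
1 September 2022 is a Thursday, so the first Friday is September 2 and the third is September 16.
1 April 2023 is a Saturday, so the first Monday is April 3 and the fourth is April 24.
At the standard offset (UTC+10:00), 17:00 UTC + 10h = 03:00 Ishor Republic standard time (rolling into the next day, 13 February 2023).
The standard-time date in Ishor Republic, 13 February 2023, falls between 16 September 2022 and 24 April 2023, so daylight saving is in effect and Ishor Republic is at UTC+11:00.
17:00 UTC + 11h = 04:00 Ishor Republic (rolling into the next day, 13 February 2023).

04:00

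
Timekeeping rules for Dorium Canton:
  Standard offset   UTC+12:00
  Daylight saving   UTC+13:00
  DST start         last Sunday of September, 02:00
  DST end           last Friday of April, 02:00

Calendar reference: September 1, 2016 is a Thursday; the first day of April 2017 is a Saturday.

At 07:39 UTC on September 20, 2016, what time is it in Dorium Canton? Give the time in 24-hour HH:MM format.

1 September 2016 is a Thursday, so Sundays fall on 4, 11, 18, 25; the last is September 25.
1 April 2017 is a Saturday, so Fridays fall on 7, 14, 21, 28; the last is April 28.
At the standard offset (UTC+12:00), 07:39 UTC + 12h = 19:39 Dorium Canton standard time.
Daylight saving runs 25 September 2016 – 28 April 2017; the standard-time date in Dorium Canton, September 20, 2016, is outside that window, so Dorium Canton is on standard time at UTC+12:00.
07:39 UTC + 12h = 19:39 local.

19:39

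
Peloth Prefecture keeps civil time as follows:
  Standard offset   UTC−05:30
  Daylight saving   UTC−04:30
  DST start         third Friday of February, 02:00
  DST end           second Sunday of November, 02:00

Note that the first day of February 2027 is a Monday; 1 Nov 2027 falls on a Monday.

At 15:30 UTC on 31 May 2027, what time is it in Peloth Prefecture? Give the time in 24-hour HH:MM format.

1 February 2027 is a Monday, so the first Friday is February 5 and the third is February 19.
1 November 2027 is a Monday, so the first Sunday is November 7 and the second is November 14.
At the standard offset (UTC−05:30), 15:30 UTC − 5h30m = 10:00 Peloth Prefecture standard time.
The standard-time date in Peloth Prefecture, 31 May 2027, lies within the daylight-saving period (19 February – 14 November), so Peloth Prefecture is on daylight time, UTC−04:30.
15:30 UTC − 4h30m = 11:00 local.

11:00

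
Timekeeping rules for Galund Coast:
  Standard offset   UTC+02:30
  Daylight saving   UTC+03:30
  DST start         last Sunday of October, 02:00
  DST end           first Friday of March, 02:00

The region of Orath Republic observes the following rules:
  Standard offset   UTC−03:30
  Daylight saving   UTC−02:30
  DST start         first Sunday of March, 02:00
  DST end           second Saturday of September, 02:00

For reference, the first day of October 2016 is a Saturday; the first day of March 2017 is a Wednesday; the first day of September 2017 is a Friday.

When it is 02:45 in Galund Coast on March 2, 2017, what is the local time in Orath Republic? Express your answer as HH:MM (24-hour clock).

19:45

1 October 2016 is a Saturday, so Sundays fall on 2, 9, 16, 23, 30; the last is October 30.
1 March 2017 is a Wednesday, so the first Friday is March 3.
March 2, 2017 lies within the daylight-saving period (30 October 2016 – 3 March 2017), so Galund Coast is on daylight time, UTC+03:30.
02:45 Galund Coast − 3h30m = 23:15 UTC (rolling into the previous day, 1 March 2017).
1 March 2017 is a Wednesday, so the first Sunday is March 5.
1 September 2017 is a Friday, so the first Saturday is September 2 and the second is September 9.
At the standard offset (UTC−03:30), 23:15 UTC − 3h30m = 19:45 Orath Republic standard time.
The standard-time date in Orath Republic, March 1, 2017, does not fall between 5 March and 9 September, so daylight saving is not in effect and Orath Republic is at UTC−03:30.
23:15 UTC − 3h30m = 19:45 Orath Republic.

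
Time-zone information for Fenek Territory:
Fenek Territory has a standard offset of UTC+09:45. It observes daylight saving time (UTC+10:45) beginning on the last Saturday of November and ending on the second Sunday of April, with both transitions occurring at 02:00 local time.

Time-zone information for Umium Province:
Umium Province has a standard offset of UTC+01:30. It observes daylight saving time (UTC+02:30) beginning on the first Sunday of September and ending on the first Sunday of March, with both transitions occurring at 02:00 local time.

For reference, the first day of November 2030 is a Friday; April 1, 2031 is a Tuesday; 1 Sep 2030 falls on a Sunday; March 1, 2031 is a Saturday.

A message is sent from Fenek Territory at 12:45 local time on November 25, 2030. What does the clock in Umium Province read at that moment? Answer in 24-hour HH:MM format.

05:30

1 November 2030 is a Friday, so Saturdays fall on 2, 9, 16, 23, 30; the last is November 30.
1 April 2031 is a Tuesday, so the first Sunday is April 6 and the second is April 13.
Daylight saving runs 30 November 2030 – 13 April 2031; November 25, 2030 is outside that window, so Fenek Territory is on standard time at UTC+09:45.
12:45 Fenek Territory − 9h45m = 03:00 UTC.
1 September 2030 is a Sunday, so the first Sunday is September 1.
1 March 2031 is a Saturday, so the first Sunday is March 2.
At the standard offset (UTC+01:30), 03:00 UTC + 1h30m = 04:30 Umium Province standard time.
The standard-time date in Umium Province, November 25, 2030, falls between 1 September 2030 and 2 March 2031, so daylight saving is in effect and Umium Province is at UTC+02:30.
03:00 UTC + 2h30m = 05:30 Umium Province.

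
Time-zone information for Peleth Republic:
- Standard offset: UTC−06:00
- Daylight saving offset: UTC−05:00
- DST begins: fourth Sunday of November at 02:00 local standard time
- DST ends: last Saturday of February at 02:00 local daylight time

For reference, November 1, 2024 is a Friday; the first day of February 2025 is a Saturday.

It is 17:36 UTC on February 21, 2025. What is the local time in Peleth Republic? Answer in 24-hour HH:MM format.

1 November 2024 is a Friday, so the first Sunday is November 3 and the fourth is November 24.
1 February 2025 is a Saturday, so Saturdays fall on 1, 8, 15, 22; the last is February 22.
At the standard offset (UTC−06:00), 17:36 UTC − 6h = 11:36 Peleth Republic standard time.
The standard-time date in Peleth Republic, February 21, 2025, falls between 24 November 2024 and 22 February 2025, so daylight saving is in effect and Peleth Republic is at UTC−05:00.
17:36 UTC − 5h = 12:36 local.

12:36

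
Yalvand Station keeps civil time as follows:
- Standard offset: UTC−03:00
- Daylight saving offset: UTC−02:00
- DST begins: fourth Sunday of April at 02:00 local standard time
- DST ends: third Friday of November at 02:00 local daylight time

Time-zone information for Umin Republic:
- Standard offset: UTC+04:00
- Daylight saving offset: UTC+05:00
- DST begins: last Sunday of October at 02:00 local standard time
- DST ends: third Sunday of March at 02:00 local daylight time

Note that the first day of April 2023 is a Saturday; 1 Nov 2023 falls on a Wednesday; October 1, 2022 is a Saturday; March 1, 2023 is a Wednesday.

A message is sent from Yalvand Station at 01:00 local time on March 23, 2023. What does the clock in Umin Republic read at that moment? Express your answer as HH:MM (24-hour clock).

08:00

1 April 2023 is a Saturday, so the first Sunday is April 2 and the fourth is April 23.
1 November 2023 is a Wednesday, so the first Friday is November 3 and the third is November 17.
March 23, 2023 does not fall between 23 April and 17 November, so daylight saving is not in effect and Yalvand Station is at UTC−03:00.
01:00 Yalvand Station + 3h = 04:00 UTC.
1 October 2022 is a Saturday, so Sundays fall on 2, 9, 16, 23, 30; the last is October 30.
1 March 2023 is a Wednesday, so the first Sunday is March 5 and the third is March 19.
At the standard offset (UTC+04:00), 04:00 UTC + 4h = 08:00 Umin Republic standard time.
The standard-time date in Umin Republic, March 23, 2023, does not fall between 30 October 2022 and 19 March 2023, so daylight saving is not in effect and Umin Republic is at UTC+04:00.
04:00 UTC + 4h = 08:00 Umin Republic.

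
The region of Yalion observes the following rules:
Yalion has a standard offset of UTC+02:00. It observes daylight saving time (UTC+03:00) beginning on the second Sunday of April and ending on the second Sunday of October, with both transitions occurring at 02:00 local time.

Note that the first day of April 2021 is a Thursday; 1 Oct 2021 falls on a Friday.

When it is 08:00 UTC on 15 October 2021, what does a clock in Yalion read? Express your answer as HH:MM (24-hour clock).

10:00

1 April 2021 is a Thursday, so the first Sunday is April 4 and the second is April 11.
1 October 2021 is a Friday, so the first Sunday is October 3 and the second is October 10.
At the standard offset (UTC+02:00), 08:00 UTC + 2h = 10:00 Yalion standard time.
The standard-time date in Yalion, 15 October 2021, is outside the daylight-saving period (11 April – 10 October), so Yalion is on standard time, UTC+02:00.
08:00 UTC + 2h = 10:00 local.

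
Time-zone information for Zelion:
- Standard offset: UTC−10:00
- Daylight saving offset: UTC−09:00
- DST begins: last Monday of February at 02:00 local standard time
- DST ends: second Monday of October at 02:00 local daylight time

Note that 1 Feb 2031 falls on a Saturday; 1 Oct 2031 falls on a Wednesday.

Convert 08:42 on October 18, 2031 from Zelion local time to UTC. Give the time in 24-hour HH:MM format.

18:42

1 February 2031 is a Saturday, so Mondays fall on 3, 10, 17, 24; the last is February 24.
1 October 2031 is a Wednesday, so the first Monday is October 6 and the second is October 13.
October 18, 2031 is outside the daylight-saving period (24 February – 13 October), so Zelion is on standard time, UTC−10:00.
08:42 local + 10h = 18:42 UTC.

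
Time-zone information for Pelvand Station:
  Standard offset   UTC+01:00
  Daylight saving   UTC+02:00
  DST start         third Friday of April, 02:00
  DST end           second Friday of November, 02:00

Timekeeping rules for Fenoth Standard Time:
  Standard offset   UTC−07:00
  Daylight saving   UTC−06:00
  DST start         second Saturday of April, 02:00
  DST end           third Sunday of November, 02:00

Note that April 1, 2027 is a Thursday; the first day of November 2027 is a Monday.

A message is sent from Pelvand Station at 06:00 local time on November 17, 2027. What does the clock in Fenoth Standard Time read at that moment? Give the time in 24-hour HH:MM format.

1 April 2027 is a Thursday, so the first Friday is April 2 and the third is April 16.
1 November 2027 is a Monday, so the first Friday is November 5 and the second is November 12.
Daylight saving runs 16 April – 12 November; November 17, 2027 is outside that window, so Pelvand Station is on standard time at UTC+01:00.
06:00 Pelvand Station − 1h = 05:00 UTC.
1 April 2027 is a Thursday, so the first Saturday is April 3 and the second is April 10.
1 November 2027 is a Monday, so the first Sunday is November 7 and the third is November 21.
At the standard offset (UTC−07:00), 05:00 UTC − 7h = 22:00 Fenoth Standard Time standard time (rolling into the previous day, 16 November 2027).
The standard-time date in Fenoth Standard Time, November 16, 2027, falls between 10 April and 21 November, so daylight saving is in effect and Fenoth Standard Time is at UTC−06:00.
05:00 UTC − 6h = 23:00 Fenoth Standard Time (rolling into the previous day, 16 November 2027).

23:00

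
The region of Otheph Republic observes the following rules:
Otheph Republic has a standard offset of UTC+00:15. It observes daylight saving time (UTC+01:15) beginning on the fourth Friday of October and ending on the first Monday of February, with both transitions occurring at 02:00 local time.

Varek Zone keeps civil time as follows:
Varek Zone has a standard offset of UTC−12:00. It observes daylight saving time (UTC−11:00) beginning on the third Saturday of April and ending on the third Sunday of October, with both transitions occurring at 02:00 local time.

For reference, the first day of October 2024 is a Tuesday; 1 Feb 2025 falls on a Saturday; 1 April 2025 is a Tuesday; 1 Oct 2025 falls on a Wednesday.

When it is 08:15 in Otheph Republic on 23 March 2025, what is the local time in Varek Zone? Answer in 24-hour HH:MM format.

20:00

1 October 2024 is a Tuesday, so the first Friday is October 4 and the fourth is October 25.
1 February 2025 is a Saturday, so the first Monday is February 3.
23 March 2025 is outside the daylight-saving period (25 October 2024 – 3 February 2025), so Otheph Republic is on standard time, UTC+00:15.
08:15 Otheph Republic − 0h15m = 08:00 UTC.
1 April 2025 is a Tuesday, so the first Saturday is April 5 and the third is April 19.
1 October 2025 is a Wednesday, so the first Sunday is October 5 and the third is October 19.
At the standard offset (UTC−12:00), 08:00 UTC − 12h = 20:00 Varek Zone standard time (rolling into the previous day, 22 March 2025).
Daylight saving runs 19 April – 19 October; the standard-time date in Varek Zone, 22 March 2025, is outside that window, so Varek Zone is on standard time at UTC−12:00.
08:00 UTC − 12h = 20:00 Varek Zone (rolling into the previous day, 22 March 2025).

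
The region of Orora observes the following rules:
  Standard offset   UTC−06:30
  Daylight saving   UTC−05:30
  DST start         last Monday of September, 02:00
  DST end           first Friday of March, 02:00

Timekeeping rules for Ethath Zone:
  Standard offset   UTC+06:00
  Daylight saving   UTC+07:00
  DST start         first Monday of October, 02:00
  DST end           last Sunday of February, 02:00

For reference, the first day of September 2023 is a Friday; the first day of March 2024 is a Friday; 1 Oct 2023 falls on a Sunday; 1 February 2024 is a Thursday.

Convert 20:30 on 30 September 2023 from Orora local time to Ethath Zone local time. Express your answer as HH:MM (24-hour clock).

1 September 2023 is a Friday, so Mondays fall on 4, 11, 18, 25; the last is September 25.
1 March 2024 is a Friday, so the first Friday is March 1.
Daylight saving runs 25 September 2023 – 1 March 2024; 30 September 2023 is inside that window, so Orora is at UTC−05:30.
20:30 Orora + 5h30m = 02:00 UTC (rolling into the next day, 1 October 2023).
1 October 2023 is a Sunday, so the first Monday is October 2.
1 February 2024 is a Thursday, so Sundays fall on 4, 11, 18, 25; the last is February 25.
At the standard offset (UTC+06:00), 02:00 UTC + 6h = 08:00 Ethath Zone standard time.
The standard-time date in Ethath Zone, 1 October 2023, is outside the daylight-saving period (2 October 2023 – 25 February 2024), so Ethath Zone is on standard time, UTC+06:00.
02:00 UTC + 6h = 08:00 Ethath Zone.

08:00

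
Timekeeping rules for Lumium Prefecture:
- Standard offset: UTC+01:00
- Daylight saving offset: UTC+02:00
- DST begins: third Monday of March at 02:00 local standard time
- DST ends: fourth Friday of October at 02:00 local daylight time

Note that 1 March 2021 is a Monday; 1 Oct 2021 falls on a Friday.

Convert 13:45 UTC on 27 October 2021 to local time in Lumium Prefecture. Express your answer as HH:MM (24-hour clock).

14:45

1 March 2021 is a Monday, so the first Monday is March 1 and the third is March 15.
1 October 2021 is a Friday, so the first Friday is October 1 and the fourth is October 22.
At the standard offset (UTC+01:00), 13:45 UTC + 1h = 14:45 Lumium Prefecture standard time.
Daylight saving runs 15 March – 22 October; the standard-time date in Lumium Prefecture, 27 October 2021, is outside that window, so Lumium Prefecture is on standard time at UTC+01:00.
13:45 UTC + 1h = 14:45 local.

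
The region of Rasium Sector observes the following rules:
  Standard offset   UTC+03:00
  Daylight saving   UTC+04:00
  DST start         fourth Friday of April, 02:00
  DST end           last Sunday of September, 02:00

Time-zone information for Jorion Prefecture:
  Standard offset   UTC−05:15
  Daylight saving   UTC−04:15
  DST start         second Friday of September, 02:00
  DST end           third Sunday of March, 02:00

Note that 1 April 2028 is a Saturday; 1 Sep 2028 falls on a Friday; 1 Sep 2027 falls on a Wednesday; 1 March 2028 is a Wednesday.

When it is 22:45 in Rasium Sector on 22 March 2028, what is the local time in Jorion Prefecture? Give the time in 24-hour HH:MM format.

1 April 2028 is a Saturday, so the first Friday is April 7 and the fourth is April 28.
1 September 2028 is a Friday, so Sundays fall on 3, 10, 17, 24; the last is September 24.
Daylight saving runs 28 April – 24 September; 22 March 2028 is outside that window, so Rasium Sector is on standard time at UTC+03:00.
22:45 Rasium Sector − 3h = 19:45 UTC.
1 September 2027 is a Wednesday, so the first Friday is September 3 and the second is September 10.
1 March 2028 is a Wednesday, so the first Sunday is March 5 and the third is March 19.
At the standard offset (UTC−05:15), 19:45 UTC − 5h15m = 14:30 Jorion Prefecture standard time.
Daylight saving runs 10 September 2027 – 19 March 2028; the standard-time date in Jorion Prefecture, 22 March 2028, is outside that window, so Jorion Prefecture is on standard time at UTC−05:15.
19:45 UTC − 5h15m = 14:30 Jorion Prefecture.

14:30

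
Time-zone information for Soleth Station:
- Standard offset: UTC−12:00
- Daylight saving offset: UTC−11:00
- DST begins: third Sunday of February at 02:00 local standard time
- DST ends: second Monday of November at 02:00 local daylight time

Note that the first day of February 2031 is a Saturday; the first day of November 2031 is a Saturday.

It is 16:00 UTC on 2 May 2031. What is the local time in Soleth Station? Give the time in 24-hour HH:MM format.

05:00

1 February 2031 is a Saturday, so the first Sunday is February 2 and the third is February 16.
1 November 2031 is a Saturday, so the first Monday is November 3 and the second is November 10.
At the standard offset (UTC−12:00), 16:00 UTC − 12h = 04:00 Soleth Station standard time.
The standard-time date in Soleth Station, 2 May 2031, falls between 16 February and 10 November, so daylight saving is in effect and Soleth Station is at UTC−11:00.
16:00 UTC − 11h = 05:00 local.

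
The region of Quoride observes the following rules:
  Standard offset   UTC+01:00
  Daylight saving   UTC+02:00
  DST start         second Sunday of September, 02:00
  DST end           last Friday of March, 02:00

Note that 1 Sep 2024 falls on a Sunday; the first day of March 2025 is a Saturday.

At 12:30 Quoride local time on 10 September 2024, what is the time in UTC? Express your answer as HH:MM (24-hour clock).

10:30

1 September 2024 is a Sunday, so the first Sunday is September 1 and the second is September 8.
1 March 2025 is a Saturday, so Fridays fall on 7, 14, 21, 28; the last is March 28.
10 September 2024 falls between 8 September 2024 and 28 March 2025, so daylight saving is in effect and Quoride is at UTC+02:00.
12:30 local − 2h = 10:30 UTC.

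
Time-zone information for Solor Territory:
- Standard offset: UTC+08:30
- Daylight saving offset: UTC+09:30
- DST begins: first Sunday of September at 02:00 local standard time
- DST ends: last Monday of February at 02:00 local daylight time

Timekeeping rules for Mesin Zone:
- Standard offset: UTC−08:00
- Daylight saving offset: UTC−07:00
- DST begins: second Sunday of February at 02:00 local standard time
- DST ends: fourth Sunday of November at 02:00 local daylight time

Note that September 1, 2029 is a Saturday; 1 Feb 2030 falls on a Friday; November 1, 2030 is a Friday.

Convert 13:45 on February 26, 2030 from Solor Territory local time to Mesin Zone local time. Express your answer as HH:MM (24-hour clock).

22:15

1 September 2029 is a Saturday, so the first Sunday is September 2.
1 February 2030 is a Friday, so Mondays fall on 4, 11, 18, 25; the last is February 25.
Daylight saving runs 2 September 2029 – 25 February 2030; February 26, 2030 is outside that window, so Solor Territory is on standard time at UTC+08:30.
13:45 Solor Territory − 8h30m = 05:15 UTC.
1 February 2030 is a Friday, so the first Sunday is February 3 and the second is February 10.
1 November 2030 is a Friday, so the first Sunday is November 3 and the fourth is November 24.
At the standard offset (UTC−08:00), 05:15 UTC − 8h = 21:15 Mesin Zone standard time (rolling into the previous day, 25 February 2030).
The standard-time date in Mesin Zone, February 25, 2030, lies within the daylight-saving period (10 February – 24 November), so Mesin Zone is on daylight time, UTC−07:00.
05:15 UTC − 7h = 22:15 Mesin Zone (rolling into the previous day, 25 February 2030).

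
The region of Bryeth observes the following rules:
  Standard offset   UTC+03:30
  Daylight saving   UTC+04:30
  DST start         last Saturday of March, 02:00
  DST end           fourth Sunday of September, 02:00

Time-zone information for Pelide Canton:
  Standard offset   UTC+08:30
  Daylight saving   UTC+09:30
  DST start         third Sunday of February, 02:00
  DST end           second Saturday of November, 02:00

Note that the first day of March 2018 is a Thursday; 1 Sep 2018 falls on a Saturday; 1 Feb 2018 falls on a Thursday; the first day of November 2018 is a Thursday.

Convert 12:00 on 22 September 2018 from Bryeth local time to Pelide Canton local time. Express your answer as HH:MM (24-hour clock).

17:00

1 March 2018 is a Thursday, so Saturdays fall on 3, 10, 17, 24, 31; the last is March 31.
1 September 2018 is a Saturday, so the first Sunday is September 2 and the fourth is September 23.
22 September 2018 lies within the daylight-saving period (31 March – 23 September), so Bryeth is on daylight time, UTC+04:30.
12:00 Bryeth − 4h30m = 07:30 UTC.
1 February 2018 is a Thursday, so the first Sunday is February 4 and the third is February 18.
1 November 2018 is a Thursday, so the first Saturday is November 3 and the second is November 10.
At the standard offset (UTC+08:30), 07:30 UTC + 8h30m = 16:00 Pelide Canton standard time.
The standard-time date in Pelide Canton, 22 September 2018, falls between 18 February and 10 November, so daylight saving is in effect and Pelide Canton is at UTC+09:30.
07:30 UTC + 9h30m = 17:00 Pelide Canton.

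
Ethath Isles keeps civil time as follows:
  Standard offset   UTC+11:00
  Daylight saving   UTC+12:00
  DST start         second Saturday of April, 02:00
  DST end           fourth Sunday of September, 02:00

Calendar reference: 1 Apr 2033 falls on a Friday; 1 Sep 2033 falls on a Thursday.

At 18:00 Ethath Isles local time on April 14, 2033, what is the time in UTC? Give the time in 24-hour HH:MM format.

06:00

1 April 2033 is a Friday, so the first Saturday is April 2 and the second is April 9.
1 September 2033 is a Thursday, so the first Sunday is September 4 and the fourth is September 25.
Daylight saving runs 9 April – 25 September; April 14, 2033 is inside that window, so Ethath Isles is at UTC+12:00.
18:00 local − 12h = 06:00 UTC.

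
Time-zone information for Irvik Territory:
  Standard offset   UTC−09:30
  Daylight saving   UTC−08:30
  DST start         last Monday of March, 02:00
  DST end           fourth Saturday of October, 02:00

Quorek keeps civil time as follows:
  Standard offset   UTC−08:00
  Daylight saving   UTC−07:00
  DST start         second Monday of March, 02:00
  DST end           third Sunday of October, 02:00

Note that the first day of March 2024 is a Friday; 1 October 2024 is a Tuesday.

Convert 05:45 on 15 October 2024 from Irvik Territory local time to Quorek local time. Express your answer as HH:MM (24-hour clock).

07:15

1 March 2024 is a Friday, so Mondays fall on 4, 11, 18, 25; the last is March 25.
1 October 2024 is a Tuesday, so the first Saturday is October 5 and the fourth is October 26.
Daylight saving runs 25 March – 26 October; 15 October 2024 is inside that window, so Irvik Territory is at UTC−08:30.
05:45 Irvik Territory + 8h30m = 14:15 UTC.
1 March 2024 is a Friday, so the first Monday is March 4 and the second is March 11.
1 October 2024 is a Tuesday, so the first Sunday is October 6 and the third is October 20.
At the standard offset (UTC−08:00), 14:15 UTC − 8h = 06:15 Quorek standard time.
The standard-time date in Quorek, 15 October 2024, lies within the daylight-saving period (11 March – 20 October), so Quorek is on daylight time, UTC−07:00.
14:15 UTC − 7h = 07:15 Quorek.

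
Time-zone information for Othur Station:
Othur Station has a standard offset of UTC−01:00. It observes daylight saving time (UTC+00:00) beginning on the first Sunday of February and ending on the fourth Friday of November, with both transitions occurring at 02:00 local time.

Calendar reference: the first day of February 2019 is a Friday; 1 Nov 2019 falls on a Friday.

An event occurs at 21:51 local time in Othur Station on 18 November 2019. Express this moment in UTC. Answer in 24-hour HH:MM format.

1 February 2019 is a Friday, so the first Sunday is February 3.
1 November 2019 is a Friday, so the first Friday is November 1 and the fourth is November 22.
18 November 2019 lies within the daylight-saving period (3 February – 22 November), so Othur Station is on daylight time, UTC+00:00.
21:51 local − 0h = 21:51 UTC.

21:51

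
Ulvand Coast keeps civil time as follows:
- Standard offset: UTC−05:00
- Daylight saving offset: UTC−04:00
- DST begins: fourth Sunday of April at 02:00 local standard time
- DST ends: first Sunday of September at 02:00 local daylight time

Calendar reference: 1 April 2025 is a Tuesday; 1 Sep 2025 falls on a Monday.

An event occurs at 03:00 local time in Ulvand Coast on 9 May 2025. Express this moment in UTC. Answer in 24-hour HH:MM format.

1 April 2025 is a Tuesday, so the first Sunday is April 6 and the fourth is April 27.
1 September 2025 is a Monday, so the first Sunday is September 7.
9 May 2025 lies within the daylight-saving period (27 April – 7 September), so Ulvand Coast is on daylight time, UTC−04:00.
03:00 local + 4h = 07:00 UTC.

07:00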